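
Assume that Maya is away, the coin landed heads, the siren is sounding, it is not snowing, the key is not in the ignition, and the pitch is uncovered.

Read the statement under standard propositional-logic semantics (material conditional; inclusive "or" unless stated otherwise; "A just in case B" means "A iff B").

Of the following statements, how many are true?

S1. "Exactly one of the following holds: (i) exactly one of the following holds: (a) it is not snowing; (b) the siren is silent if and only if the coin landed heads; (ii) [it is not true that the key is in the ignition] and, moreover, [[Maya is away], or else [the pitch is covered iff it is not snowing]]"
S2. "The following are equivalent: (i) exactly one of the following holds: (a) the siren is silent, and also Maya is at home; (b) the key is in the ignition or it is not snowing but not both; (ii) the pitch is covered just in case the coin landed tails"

Let S = "it is snowing" (F), R = "the siren is sounding" (T), Q = "the coin landed heads" (T), U = "the key is in the ignition" (F), P = "Maya is at home" (F), V = "the pitch is covered" (F).

S1: Parsed as (~S xor (~R <-> Q)) xor (~U & (~P | (V <-> ~S)))

~S = ~F = T
~R = ~T = F
~R <-> Q = F <-> T = F
~S xor (~R <-> Q) = T xor F = T
~U = ~F = T
~P = ~F = T
~S = ~F = T
V <-> ~S = F <-> T = F
~P | (V <-> ~S) = T | F = T
~U & (~P | (V <-> ~S)) = T & T = T
(~S xor (~R <-> Q)) xor (~U & (~P | (V <-> ~S))) = T xor T = F
Thus S1 is false.

S2: This is ((~R & P) xor (U xor ~S)) <-> (V <-> ~Q).

~R = ~T = F
~R & P = F & F = F
~S = ~F = T
U xor ~S = F xor T = T
(~R & P) xor (U xor ~S) = F xor T = T
~Q = ~T = F
V <-> ~Q = F <-> F = T
((~R & P) xor (U xor ~S)) <-> (V <-> ~Q) = T <-> T = T
Hence S2 is true.

True statements: 1.

1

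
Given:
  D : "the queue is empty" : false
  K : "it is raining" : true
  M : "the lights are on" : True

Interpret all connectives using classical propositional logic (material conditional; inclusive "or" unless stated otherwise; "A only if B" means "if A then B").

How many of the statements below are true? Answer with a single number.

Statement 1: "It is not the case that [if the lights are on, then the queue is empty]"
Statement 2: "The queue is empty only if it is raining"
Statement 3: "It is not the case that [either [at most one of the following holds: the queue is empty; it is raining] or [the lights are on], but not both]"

3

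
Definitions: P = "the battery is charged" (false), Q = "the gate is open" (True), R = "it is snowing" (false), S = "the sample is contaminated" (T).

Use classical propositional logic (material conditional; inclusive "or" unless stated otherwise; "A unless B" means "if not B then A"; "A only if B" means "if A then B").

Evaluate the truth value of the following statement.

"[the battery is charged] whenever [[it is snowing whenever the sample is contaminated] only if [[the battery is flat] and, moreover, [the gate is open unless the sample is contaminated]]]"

false

Parsed as ((S -> R) -> (~P & (Q | S))) -> P

S -> R = T -> F = F
~P = ~F = T
Q | S = T | T = T
~P & (Q | S) = T & T = T
(S -> R) -> (~P & (Q | S)) = F -> T = T
((S -> R) -> (~P & (Q | S))) -> P = T -> F = F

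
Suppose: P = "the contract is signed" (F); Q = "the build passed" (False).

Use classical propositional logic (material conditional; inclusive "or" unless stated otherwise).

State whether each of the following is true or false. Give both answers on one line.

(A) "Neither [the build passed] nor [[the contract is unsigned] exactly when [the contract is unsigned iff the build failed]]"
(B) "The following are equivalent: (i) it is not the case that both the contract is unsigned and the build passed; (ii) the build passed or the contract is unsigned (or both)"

(A): In symbols: Q nor (not P iff (not P iff not Q))

not P = not False = True
not P = not False = True
not Q = not False = True
not P iff not Q = True iff True = True
not P iff (not P iff not Q) = True iff True = True
Q nor (not P iff (not P iff not Q)) = False nor True = False
Thus (A) is false.

(B): Formalization: (not P nand Q) iff (Q or not P)

not P = not False = True
not P nand Q = True nand False = True
not P = not False = True
Q or not P = False or True = True
(not P nand Q) iff (Q or not P) = True iff True = True
So (B) is true.

(A) False, (B) True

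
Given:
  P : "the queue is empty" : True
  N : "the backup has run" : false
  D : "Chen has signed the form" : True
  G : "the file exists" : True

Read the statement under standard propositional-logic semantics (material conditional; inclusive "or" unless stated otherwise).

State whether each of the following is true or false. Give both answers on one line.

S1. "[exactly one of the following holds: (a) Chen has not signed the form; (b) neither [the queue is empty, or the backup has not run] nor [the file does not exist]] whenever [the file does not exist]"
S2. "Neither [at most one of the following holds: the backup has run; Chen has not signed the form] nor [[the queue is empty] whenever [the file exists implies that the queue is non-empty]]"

S1 true; S2 false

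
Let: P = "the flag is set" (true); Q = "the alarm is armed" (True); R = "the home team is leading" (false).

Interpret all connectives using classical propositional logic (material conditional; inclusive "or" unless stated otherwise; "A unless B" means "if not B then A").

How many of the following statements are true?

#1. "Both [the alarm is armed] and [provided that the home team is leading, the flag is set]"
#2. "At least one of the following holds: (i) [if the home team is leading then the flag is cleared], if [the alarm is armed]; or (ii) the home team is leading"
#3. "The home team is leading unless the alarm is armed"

3

#1: Formalization: Q & (R -> P)

R -> P = F -> T = T
Q & (R -> P) = T & T = T
So #1 is true.

#2: Formalization: (Q -> (R -> ~P)) | R

~P = ~T = F
R -> ~P = F -> F = T
Q -> (R -> ~P) = T -> T = T
(Q -> (R -> ~P)) | R = T | F = T
Hence #2 is true.

#3: This is R | Q.

R | Q = F | T = T
Thus #3 is true.

Count: 3.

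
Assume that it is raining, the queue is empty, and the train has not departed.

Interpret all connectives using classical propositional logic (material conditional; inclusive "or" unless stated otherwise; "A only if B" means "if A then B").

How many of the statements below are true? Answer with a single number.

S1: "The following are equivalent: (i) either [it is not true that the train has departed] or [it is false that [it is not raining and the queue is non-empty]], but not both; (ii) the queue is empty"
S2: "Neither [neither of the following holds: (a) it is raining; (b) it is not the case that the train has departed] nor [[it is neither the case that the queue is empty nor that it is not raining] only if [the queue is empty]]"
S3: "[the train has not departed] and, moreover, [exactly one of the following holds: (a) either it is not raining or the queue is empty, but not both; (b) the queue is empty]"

0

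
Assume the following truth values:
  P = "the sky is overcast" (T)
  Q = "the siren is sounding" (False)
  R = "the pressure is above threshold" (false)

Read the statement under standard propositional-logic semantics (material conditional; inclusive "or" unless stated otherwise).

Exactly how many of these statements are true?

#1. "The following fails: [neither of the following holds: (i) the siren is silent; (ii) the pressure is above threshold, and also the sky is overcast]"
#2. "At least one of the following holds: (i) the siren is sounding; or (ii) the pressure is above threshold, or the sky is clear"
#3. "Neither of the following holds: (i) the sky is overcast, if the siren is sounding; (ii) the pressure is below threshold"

#1: In symbols: ¬(¬Q ↓ (R ∧ P))

¬Q = ¬F = T
R ∧ P = F ∧ T = F
¬Q ↓ (R ∧ P) = T ↓ F = F
¬(¬Q ↓ (R ∧ P)) = ¬F = T
Thus #1 is true.

#2: Parsed as Q ∨ (R ∨ ¬P)

¬P = ¬T = F
R ∨ ¬P = F ∨ F = F
Q ∨ (R ∨ ¬P) = F ∨ F = F
Hence #2 is false.

#3: This is (Q → P) ↓ ¬R.

Q → P = F → T = T
¬R = ¬F = T
(Q → P) ↓ ¬R = T ↓ T = F
Hence #3 is false.

True statements: 1 (#1).

1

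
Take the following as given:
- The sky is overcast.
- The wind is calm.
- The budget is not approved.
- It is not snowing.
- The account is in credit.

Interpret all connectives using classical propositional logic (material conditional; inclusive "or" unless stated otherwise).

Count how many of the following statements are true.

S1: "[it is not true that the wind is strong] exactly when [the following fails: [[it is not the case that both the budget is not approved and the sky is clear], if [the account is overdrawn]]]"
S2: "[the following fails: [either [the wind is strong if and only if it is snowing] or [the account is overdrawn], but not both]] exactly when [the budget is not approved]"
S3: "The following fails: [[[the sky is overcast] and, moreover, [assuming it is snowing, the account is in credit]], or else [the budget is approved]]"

0

Let S = "the wind is strong" (F), L = "the account is overdrawn" (F), D = "the budget is approved" (F), V = "the sky is overcast" (T), N = "it is snowing" (F).

S1: This is ¬S ↔ ¬(L → (¬D ↑ ¬V)).

¬S = ¬F = T
¬D = ¬F = T
¬V = ¬T = F
¬D ↑ ¬V = T ↑ F = T
L → (¬D ↑ ¬V) = F → T = T
¬(L → (¬D ↑ ¬V)) = ¬T = F
¬S ↔ ¬(L → (¬D ↑ ¬V)) = T ↔ F = F
Hence S1 is false.

S2: Parsed as ¬((S ↔ N) ⊕ L) ↔ ¬D

S ↔ N = F ↔ F = T
(S ↔ N) ⊕ L = T ⊕ F = T
¬((S ↔ N) ⊕ L) = ¬T = F
¬D = ¬F = T
¬((S ↔ N) ⊕ L) ↔ ¬D = F ↔ T = F
Thus S2 is false.

S3: In symbols: ¬((V ∧ (N → ¬L)) ∨ D)

¬L = ¬F = T
N → ¬L = F → T = T
V ∧ (N → ¬L) = T ∧ T = T
(V ∧ (N → ¬L)) ∨ D = T ∨ F = T
¬((V ∧ (N → ¬L)) ∨ D) = ¬T = F
So S3 is false.

0 of the 3 statements are true (none).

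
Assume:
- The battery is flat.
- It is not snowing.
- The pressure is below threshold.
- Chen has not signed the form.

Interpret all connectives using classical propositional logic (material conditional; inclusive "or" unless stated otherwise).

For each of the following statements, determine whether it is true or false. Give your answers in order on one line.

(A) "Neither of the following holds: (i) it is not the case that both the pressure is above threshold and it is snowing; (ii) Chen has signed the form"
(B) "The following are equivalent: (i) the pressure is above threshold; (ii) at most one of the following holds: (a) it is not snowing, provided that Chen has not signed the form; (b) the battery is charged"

Let U = "the pressure is above threshold" (False), L = "it is snowing" (False), Q = "Chen has signed the form" (False), R = "the battery is charged" (False).

(A): Parsed as (U nand L) nor Q

U nand L = False nand False = True
(U nand L) nor Q = True nor False = False
Hence (A) is false.

(B): Parsed as U iff ((not Q -> not L) nand R)

not Q = not False = True
not L = not False = True
not Q -> not L = True -> True = True
(not Q -> not L) nand R = True nand False = True
U iff ((not Q -> not L) nand R) = False iff True = False
Thus (B) is false.

(A) F, (B) F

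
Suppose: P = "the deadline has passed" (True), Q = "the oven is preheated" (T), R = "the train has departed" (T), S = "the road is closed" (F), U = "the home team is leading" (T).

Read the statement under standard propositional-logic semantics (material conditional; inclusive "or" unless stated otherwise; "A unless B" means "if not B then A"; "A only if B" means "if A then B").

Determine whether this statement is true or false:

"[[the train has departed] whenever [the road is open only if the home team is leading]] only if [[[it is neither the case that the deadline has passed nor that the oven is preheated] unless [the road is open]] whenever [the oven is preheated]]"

Values: S=False, U=True, R=True, Q=True, P=True.
Parsed as ((not S -> U) -> R) -> (Q -> ((P nor Q) or not S))

not S = not False = True
not S -> U = True -> True = True
(not S -> U) -> R = True -> True = True
P nor Q = True nor True = False
not S = not False = True
(P nor Q) or not S = False or True = True
Q -> ((P nor Q) or not S) = True -> True = True
((not S -> U) -> R) -> (Q -> ((P nor Q) or not S)) = True -> True = True

true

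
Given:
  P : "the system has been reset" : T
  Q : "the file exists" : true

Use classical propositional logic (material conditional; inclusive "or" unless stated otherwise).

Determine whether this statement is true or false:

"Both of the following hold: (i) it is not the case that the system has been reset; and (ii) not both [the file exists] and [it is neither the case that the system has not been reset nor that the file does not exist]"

This is ¬P ∧ (Q ↑ (¬P ↓ ¬Q)).

¬P = ¬T = F
¬P = ¬T = F
¬Q = ¬T = F
¬P ↓ ¬Q = F ↓ F = T
Q ↑ (¬P ↓ ¬Q) = T ↑ T = F
¬P ∧ (Q ↑ (¬P ↓ ¬Q)) = F ∧ F = F

false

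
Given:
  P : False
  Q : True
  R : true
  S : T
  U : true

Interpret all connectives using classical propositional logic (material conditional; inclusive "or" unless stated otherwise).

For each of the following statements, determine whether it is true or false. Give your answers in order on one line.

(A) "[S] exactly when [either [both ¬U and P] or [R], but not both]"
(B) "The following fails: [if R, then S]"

(A) true, (B) false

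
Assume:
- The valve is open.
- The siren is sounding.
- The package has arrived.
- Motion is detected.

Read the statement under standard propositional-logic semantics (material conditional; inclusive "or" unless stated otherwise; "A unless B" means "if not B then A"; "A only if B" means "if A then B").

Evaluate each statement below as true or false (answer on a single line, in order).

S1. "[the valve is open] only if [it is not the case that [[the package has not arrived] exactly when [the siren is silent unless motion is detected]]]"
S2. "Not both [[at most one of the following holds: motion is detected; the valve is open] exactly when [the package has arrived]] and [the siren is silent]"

Let P = "the valve is open" (T), H = "the package has arrived" (T), R = "the siren is sounding" (T), W = "motion is detected" (T).

S1: Parsed as P → ¬(¬H ↔ (¬R ∨ W))

¬H = ¬T = F
¬R = ¬T = F
¬R ∨ W = F ∨ T = T
¬H ↔ (¬R ∨ W) = F ↔ T = F
¬(¬H ↔ (¬R ∨ W)) = ¬F = T
P → ¬(¬H ↔ (¬R ∨ W)) = T → T = T
Hence S1 is true.

S2: Formalization: ((W ↑ P) ↔ H) ↑ ¬R

W ↑ P = T ↑ T = F
(W ↑ P) ↔ H = F ↔ T = F
¬R = ¬T = F
((W ↑ P) ↔ H) ↑ ¬R = F ↑ F = T
So S2 is true.

S1 T, S2 T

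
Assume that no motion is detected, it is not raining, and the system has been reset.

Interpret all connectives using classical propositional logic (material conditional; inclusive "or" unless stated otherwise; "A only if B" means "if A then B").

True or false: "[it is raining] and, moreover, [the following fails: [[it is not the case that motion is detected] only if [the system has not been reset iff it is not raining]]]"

Let K = "it is raining" (False), W = "motion is detected" (False), G = "the system has been reset" (True).
Formalization: K and not (not W -> (not G iff not K))

not W = not False = True
not G = not True = False
not K = not False = True
not G iff not K = False iff True = False
not W -> (not G iff not K) = True -> False = False
not (not W -> (not G iff not K)) = not False = True
K and not (not W -> (not G iff not K)) = False and True = False

false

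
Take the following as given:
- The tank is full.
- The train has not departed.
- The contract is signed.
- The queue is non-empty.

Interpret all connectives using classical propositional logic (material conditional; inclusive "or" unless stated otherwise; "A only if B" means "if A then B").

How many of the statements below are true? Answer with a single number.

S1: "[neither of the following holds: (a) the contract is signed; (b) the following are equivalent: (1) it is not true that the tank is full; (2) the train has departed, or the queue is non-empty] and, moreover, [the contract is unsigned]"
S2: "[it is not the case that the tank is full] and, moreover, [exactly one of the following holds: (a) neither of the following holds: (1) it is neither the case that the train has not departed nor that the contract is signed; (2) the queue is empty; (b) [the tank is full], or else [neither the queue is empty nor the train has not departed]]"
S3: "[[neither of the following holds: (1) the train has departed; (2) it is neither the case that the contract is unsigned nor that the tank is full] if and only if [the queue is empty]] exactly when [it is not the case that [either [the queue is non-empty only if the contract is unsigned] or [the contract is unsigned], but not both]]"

Let W = "the contract is signed" (T), R = "the tank is full" (T), S = "the train has departed" (F), H = "the queue is empty" (F).

S1: In symbols: (W nor (~R <-> (S | ~H))) & ~W

~R = ~T = F
~H = ~F = T
S | ~H = F | T = T
~R <-> (S | ~H) = F <-> T = F
W nor (~R <-> (S | ~H)) = T nor F = F
~W = ~T = F
(W nor (~R <-> (S | ~H))) & ~W = F & F = F
Hence S1 is false.

S2: Parsed as ~R & (((~S nor W) nor H) xor (R | (H nor ~S)))

~R = ~T = F
~S = ~F = T
~S nor W = T nor T = F
(~S nor W) nor H = F nor F = T
~S = ~F = T
H nor ~S = F nor T = F
R | (H nor ~S) = T | F = T
((~S nor W) nor H) xor (R | (H nor ~S)) = T xor T = F
~R & (((~S nor W) nor H) xor (R | (H nor ~S))) = F & F = F
Hence S2 is false.

S3: This is ((S nor (~W nor R)) <-> H) <-> ~((~H -> ~W) xor ~W).

~W = ~T = F
~W nor R = F nor T = F
S nor (~W nor R) = F nor F = T
(S nor (~W nor R)) <-> H = T <-> F = F
~H = ~F = T
~W = ~T = F
~H -> ~W = T -> F = F
~W = ~T = F
(~H -> ~W) xor ~W = F xor F = F
~((~H -> ~W) xor ~W) = ~F = T
((S nor (~W nor R)) <-> H) <-> ~((~H -> ~W) xor ~W) = F <-> T = F
So S3 is false.

0 of the 3 statements are true (none).

0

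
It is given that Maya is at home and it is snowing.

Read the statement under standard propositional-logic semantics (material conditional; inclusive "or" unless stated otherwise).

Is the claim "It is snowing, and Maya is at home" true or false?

True.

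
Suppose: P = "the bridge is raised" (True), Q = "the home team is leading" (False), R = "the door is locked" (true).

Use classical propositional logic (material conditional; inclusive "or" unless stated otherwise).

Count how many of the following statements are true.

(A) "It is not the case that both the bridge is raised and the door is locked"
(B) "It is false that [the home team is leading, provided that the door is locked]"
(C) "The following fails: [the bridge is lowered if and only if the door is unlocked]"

(A): Parsed as P nand R

P nand R = T nand T = F
So (A) is false.

(B): This is ~(R -> Q).

R -> Q = T -> F = F
~(R -> Q) = ~F = T
Hence (B) is true.

(C): Formalization: ~(~P <-> ~R)

~P = ~T = F
~R = ~T = F
~P <-> ~R = F <-> F = T
~(~P <-> ~R) = ~T = F
Thus (C) is false.

1 of the 3 statements is true.

1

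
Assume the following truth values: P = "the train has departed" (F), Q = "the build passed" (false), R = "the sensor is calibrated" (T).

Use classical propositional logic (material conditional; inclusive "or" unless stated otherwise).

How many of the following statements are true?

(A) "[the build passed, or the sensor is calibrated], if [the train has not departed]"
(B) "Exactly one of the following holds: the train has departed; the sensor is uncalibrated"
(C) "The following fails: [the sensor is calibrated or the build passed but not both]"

1

(A): This is ~P -> (Q | R).

~P = ~F = T
Q | R = F | T = T
~P -> (Q | R) = T -> T = T
So (A) is true.

(B): In symbols: P xor ~R

~R = ~T = F
P xor ~R = F xor F = F
Hence (B) is false.

(C): Formalization: ~(R xor Q)

R xor Q = T xor F = T
~(R xor Q) = ~T = F
So (C) is false.

True statements: 1 ((A)).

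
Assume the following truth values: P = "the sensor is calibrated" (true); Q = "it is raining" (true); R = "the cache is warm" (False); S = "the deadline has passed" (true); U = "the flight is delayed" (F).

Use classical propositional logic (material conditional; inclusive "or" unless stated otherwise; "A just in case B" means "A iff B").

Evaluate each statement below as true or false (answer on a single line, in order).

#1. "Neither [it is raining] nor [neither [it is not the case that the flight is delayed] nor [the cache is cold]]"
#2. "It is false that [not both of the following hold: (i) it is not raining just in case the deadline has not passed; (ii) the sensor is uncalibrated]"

#1 F / #2 F

#1: This is Q ↓ (¬U ↓ ¬R).

¬U = ¬F = T
¬R = ¬F = T
¬U ↓ ¬R = T ↓ T = F
Q ↓ (¬U ↓ ¬R) = T ↓ F = F
Hence #1 is false.

#2: In symbols: ¬((¬Q ↔ ¬S) ↑ ¬P)

¬Q = ¬T = F
¬S = ¬T = F
¬Q ↔ ¬S = F ↔ F = T
¬P = ¬T = F
(¬Q ↔ ¬S) ↑ ¬P = T ↑ F = T
¬((¬Q ↔ ¬S) ↑ ¬P) = ¬T = F
Thus #2 is false.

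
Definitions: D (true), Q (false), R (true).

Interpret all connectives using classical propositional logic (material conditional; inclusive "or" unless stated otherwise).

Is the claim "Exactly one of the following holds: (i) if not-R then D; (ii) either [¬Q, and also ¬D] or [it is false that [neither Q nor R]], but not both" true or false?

Values: R=T, D=T, Q=F.
In symbols: (~R -> D) xor ((~Q & ~D) xor ~(Q nor R))

~R = ~T = F
~R -> D = F -> T = T
~Q = ~F = T
~D = ~T = F
~Q & ~D = T & F = F
Q nor R = F nor T = F
~(Q nor R) = ~F = T
(~Q & ~D) xor ~(Q nor R) = F xor T = T
(~R -> D) xor ((~Q & ~D) xor ~(Q nor R)) = T xor T = F

False.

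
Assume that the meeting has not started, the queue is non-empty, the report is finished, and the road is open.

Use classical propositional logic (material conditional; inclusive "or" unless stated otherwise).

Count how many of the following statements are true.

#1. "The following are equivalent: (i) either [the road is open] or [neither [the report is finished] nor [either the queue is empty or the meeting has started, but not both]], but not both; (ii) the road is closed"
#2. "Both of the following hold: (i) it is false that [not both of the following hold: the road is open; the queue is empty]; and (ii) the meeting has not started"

Let H = "the road is closed" (F), D = "the report is finished" (T), S = "the queue is empty" (F), P = "the meeting has started" (F).

#1: This is (¬H ⊕ (D ↓ (S ⊕ P))) ↔ H.

¬H = ¬F = T
S ⊕ P = F ⊕ F = F
D ↓ (S ⊕ P) = T ↓ F = F
¬H ⊕ (D ↓ (S ⊕ P)) = T ⊕ F = T
(¬H ⊕ (D ↓ (S ⊕ P))) ↔ H = T ↔ F = F
Hence #1 is false.

#2: Parsed as ¬(¬H ↑ S) ∧ ¬P

¬H = ¬F = T
¬H ↑ S = T ↑ F = T
¬(¬H ↑ S) = ¬T = F
¬P = ¬F = T
¬(¬H ↑ S) ∧ ¬P = F ∧ T = F
So #2 is false.

0 of the 2 statements are true (none).

0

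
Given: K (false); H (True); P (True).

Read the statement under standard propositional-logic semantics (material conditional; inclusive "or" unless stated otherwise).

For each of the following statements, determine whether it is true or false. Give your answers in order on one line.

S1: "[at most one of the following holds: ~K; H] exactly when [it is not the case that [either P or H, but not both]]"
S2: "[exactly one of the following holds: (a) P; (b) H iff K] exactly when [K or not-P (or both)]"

S1: This is (¬K ↑ H) ↔ ¬(P ⊕ H).

¬K = ¬F = T
¬K ↑ H = T ↑ T = F
P ⊕ H = T ⊕ T = F
¬(P ⊕ H) = ¬F = T
(¬K ↑ H) ↔ ¬(P ⊕ H) = F ↔ T = F
Thus S1 is false.

S2: This is (P ⊕ (H ↔ K)) ↔ (K ∨ ¬P).

H ↔ K = T ↔ F = F
P ⊕ (H ↔ K) = T ⊕ F = T
¬P = ¬T = F
K ∨ ¬P = F ∨ F = F
(P ⊕ (H ↔ K)) ↔ (K ∨ ¬P) = T ↔ F = F
Thus S2 is false.

S1 false; S2 false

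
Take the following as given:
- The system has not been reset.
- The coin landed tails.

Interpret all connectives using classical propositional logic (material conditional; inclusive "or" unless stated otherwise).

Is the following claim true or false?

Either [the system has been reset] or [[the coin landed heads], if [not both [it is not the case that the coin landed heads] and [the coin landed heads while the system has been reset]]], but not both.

Let P = "the system has been reset" (False), Q = "the coin landed heads" (False).
Parsed as P xor ((not Q nand (Q and P)) -> Q)

not Q = not False = True
Q and P = False and False = False
not Q nand (Q and P) = True nand False = True
(not Q nand (Q and P)) -> Q = True -> False = False
P xor ((not Q nand (Q and P)) -> Q) = False xor False = False

The statement is false.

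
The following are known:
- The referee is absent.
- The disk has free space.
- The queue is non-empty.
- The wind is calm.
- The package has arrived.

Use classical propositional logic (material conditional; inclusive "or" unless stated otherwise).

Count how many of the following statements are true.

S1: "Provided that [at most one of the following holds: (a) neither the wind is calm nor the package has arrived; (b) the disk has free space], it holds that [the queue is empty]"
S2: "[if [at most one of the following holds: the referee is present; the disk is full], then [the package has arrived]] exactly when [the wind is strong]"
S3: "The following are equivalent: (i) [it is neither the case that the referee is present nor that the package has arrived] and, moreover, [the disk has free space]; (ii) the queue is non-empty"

0

Let W = "the wind is strong" (F), Q = "the package has arrived" (T), S = "the disk is full" (F), N = "the queue is empty" (F), M = "the referee is present" (F).

S1: This is ((~W nor Q) nand ~S) -> N.

~W = ~F = T
~W nor Q = T nor T = F
~S = ~F = T
(~W nor Q) nand ~S = F nand T = T
((~W nor Q) nand ~S) -> N = T -> F = F
Hence S1 is false.

S2: Formalization: ((M nand S) -> Q) <-> W

M nand S = F nand F = T
(M nand S) -> Q = T -> T = T
((M nand S) -> Q) <-> W = T <-> F = F
Thus S2 is false.

S3: Formalization: ((M nor Q) & ~S) <-> ~N

M nor Q = F nor T = F
~S = ~F = T
(M nor Q) & ~S = F & T = F
~N = ~F = T
((M nor Q) & ~S) <-> ~N = F <-> T = F
Hence S3 is false.

0 of the 3 statements are true (none).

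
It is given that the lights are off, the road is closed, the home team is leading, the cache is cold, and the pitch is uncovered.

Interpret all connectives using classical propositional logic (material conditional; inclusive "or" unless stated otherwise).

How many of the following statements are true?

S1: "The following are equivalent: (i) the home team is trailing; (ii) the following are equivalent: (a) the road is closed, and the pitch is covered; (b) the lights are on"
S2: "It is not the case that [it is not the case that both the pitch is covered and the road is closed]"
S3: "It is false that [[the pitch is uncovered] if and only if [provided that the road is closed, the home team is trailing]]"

1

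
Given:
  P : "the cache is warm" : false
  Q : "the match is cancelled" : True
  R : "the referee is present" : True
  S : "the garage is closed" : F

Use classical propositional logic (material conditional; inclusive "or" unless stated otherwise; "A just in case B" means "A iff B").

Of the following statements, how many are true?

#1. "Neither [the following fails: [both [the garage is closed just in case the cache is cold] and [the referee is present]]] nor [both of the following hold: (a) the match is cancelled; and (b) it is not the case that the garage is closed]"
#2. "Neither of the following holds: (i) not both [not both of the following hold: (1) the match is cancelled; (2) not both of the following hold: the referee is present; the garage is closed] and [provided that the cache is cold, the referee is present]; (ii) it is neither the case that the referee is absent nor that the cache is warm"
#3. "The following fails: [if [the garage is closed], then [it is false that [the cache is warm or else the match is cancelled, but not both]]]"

0

#1: Parsed as ¬((S ↔ ¬P) ∧ R) ↓ (Q ∧ ¬S)

¬P = ¬F = T
S ↔ ¬P = F ↔ T = F
(S ↔ ¬P) ∧ R = F ∧ T = F
¬((S ↔ ¬P) ∧ R) = ¬F = T
¬S = ¬F = T
Q ∧ ¬S = T ∧ T = T
¬((S ↔ ¬P) ∧ R) ↓ (Q ∧ ¬S) = T ↓ T = F
So #1 is false.

#2: Parsed as ((Q ↑ (R ↑ S)) ↑ (¬P → R)) ↓ (¬R ↓ P)

R ↑ S = T ↑ F = T
Q ↑ (R ↑ S) = T ↑ T = F
¬P = ¬F = T
¬P → R = T → T = T
(Q ↑ (R ↑ S)) ↑ (¬P → R) = F ↑ T = T
¬R = ¬T = F
¬R ↓ P = F ↓ F = T
((Q ↑ (R ↑ S)) ↑ (¬P → R)) ↓ (¬R ↓ P) = T ↓ T = F
So #2 is false.

#3: This is ¬(S → ¬(P ⊕ Q)).

P ⊕ Q = F ⊕ T = T
¬(P ⊕ Q) = ¬T = F
S → ¬(P ⊕ Q) = F → F = T
¬(S → ¬(P ⊕ Q)) = ¬T = F
Hence #3 is false.

Count: 0.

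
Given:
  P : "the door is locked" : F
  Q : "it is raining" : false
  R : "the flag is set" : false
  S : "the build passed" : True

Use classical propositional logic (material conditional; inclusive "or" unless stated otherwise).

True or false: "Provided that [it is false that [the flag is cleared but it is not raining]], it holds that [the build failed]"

true

This is not (not R and not Q) -> not S.

not R = not False = True
not Q = not False = True
not R and not Q = True and True = True
not (not R and not Q) = not True = False
not S = not True = False
not (not R and not Q) -> not S = False -> False = True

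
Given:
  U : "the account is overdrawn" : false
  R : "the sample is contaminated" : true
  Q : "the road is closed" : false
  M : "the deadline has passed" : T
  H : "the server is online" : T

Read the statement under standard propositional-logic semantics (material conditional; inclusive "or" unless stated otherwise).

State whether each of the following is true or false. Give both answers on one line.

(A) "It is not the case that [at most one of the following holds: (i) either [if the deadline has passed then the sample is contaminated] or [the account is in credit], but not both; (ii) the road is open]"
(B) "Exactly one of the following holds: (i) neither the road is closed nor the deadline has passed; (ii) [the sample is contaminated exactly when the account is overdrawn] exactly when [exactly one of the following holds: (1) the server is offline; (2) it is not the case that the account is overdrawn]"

(A) false, (B) false

(A): Formalization: ¬(((M → R) ⊕ ¬U) ↑ ¬Q)

M → R = T → T = T
¬U = ¬F = T
(M → R) ⊕ ¬U = T ⊕ T = F
¬Q = ¬F = T
((M → R) ⊕ ¬U) ↑ ¬Q = F ↑ T = T
¬(((M → R) ⊕ ¬U) ↑ ¬Q) = ¬T = F
So (A) is false.

(B): In symbols: (Q ↓ M) ⊕ ((R ↔ U) ↔ (¬H ⊕ ¬U))

Q ↓ M = F ↓ T = F
R ↔ U = T ↔ F = F
¬H = ¬T = F
¬U = ¬F = T
¬H ⊕ ¬U = F ⊕ T = T
(R ↔ U) ↔ (¬H ⊕ ¬U) = F ↔ T = F
(Q ↓ M) ⊕ ((R ↔ U) ↔ (¬H ⊕ ¬U)) = F ⊕ F = F
Hence (B) is false.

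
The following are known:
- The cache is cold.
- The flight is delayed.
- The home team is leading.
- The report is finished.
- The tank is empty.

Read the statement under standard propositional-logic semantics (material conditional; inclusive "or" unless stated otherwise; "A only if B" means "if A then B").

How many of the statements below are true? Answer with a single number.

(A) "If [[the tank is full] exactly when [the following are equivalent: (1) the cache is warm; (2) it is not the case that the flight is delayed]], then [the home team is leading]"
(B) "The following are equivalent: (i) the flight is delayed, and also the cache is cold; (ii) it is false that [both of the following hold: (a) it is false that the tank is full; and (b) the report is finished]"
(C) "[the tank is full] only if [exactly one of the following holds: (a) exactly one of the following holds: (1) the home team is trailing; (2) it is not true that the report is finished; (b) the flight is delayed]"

2

Let V = "the tank is full" (F), N = "the cache is warm" (F), K = "the flight is delayed" (T), S = "the home team is leading" (T), H = "the report is finished" (T).

(A): Parsed as (V <-> (N <-> ~K)) -> S

~K = ~T = F
N <-> ~K = F <-> F = T
V <-> (N <-> ~K) = F <-> T = F
(V <-> (N <-> ~K)) -> S = F -> T = T
Thus (A) is true.

(B): Formalization: (K & ~N) <-> ~(~V & H)

~N = ~F = T
K & ~N = T & T = T
~V = ~F = T
~V & H = T & T = T
~(~V & H) = ~T = F
(K & ~N) <-> ~(~V & H) = T <-> F = F
Thus (B) is false.

(C): This is V -> ((~S xor ~H) xor K).

~S = ~T = F
~H = ~T = F
~S xor ~H = F xor F = F
(~S xor ~H) xor K = F xor T = T
V -> ((~S xor ~H) xor K) = F -> T = T
So (C) is true.

True statements: 2.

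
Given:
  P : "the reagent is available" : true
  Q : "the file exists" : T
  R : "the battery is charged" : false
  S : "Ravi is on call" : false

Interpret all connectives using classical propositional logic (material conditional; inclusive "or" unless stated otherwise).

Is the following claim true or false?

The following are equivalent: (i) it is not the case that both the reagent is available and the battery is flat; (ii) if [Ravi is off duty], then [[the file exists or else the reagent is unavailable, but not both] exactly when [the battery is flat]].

False.

Values: P=True, R=False, S=False, Q=True.
Parsed as (P nand not R) iff (not S -> ((Q xor not P) iff not R))

not R = not False = True
P nand not R = True nand True = False
not S = not False = True
not P = not True = False
Q xor not P = True xor False = True
not R = not False = True
(Q xor not P) iff not R = True iff True = True
not S -> ((Q xor not P) iff not R) = True -> True = True
(P nand not R) iff (not S -> ((Q xor not P) iff not R)) = False iff True = False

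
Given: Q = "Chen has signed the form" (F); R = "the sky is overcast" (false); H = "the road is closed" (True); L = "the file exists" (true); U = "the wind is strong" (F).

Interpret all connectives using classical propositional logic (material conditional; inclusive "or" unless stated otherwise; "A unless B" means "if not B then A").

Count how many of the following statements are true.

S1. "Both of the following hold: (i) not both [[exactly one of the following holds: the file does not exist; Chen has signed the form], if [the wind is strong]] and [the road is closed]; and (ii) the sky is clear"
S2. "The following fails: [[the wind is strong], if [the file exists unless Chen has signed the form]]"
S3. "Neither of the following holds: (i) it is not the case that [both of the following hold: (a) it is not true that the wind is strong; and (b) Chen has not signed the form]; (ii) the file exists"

S1: Formalization: ((U -> (not L xor Q)) nand H) and not R

not L = not True = False
not L xor Q = False xor False = False
U -> (not L xor Q) = False -> False = True
(U -> (not L xor Q)) nand H = True nand True = False
not R = not False = True
((U -> (not L xor Q)) nand H) and not R = False and True = False
So S1 is false.

S2: This is not ((L or Q) -> U).

L or Q = True or False = True
(L or Q) -> U = True -> False = False
not ((L or Q) -> U) = not False = True
Hence S2 is true.

S3: In symbols: not (not U and not Q) nor L

not U = not False = True
not Q = not False = True
not U and not Q = True and True = True
not (not U and not Q) = not True = False
not (not U and not Q) nor L = False nor True = False
Hence S3 is false.

Count: 1.

1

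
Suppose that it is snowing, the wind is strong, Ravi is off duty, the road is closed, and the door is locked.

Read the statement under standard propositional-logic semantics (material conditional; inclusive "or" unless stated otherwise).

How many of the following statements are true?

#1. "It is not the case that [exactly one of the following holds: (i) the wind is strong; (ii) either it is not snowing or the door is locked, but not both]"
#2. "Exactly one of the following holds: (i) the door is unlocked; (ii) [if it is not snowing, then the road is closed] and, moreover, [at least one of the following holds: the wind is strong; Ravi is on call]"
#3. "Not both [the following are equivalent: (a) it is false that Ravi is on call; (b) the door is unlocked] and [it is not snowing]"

Let Q = "the wind is strong" (T), P = "it is snowing" (T), U = "the door is locked" (T), S = "the road is closed" (T), R = "Ravi is on call" (F).

#1: This is ~(Q xor (~P xor U)).

~P = ~T = F
~P xor U = F xor T = T
Q xor (~P xor U) = T xor T = F
~(Q xor (~P xor U)) = ~F = T
Thus #1 is true.

#2: This is ~U xor ((~P -> S) & (Q | R)).

~U = ~T = F
~P = ~T = F
~P -> S = F -> T = T
Q | R = T | F = T
(~P -> S) & (Q | R) = T & T = T
~U xor ((~P -> S) & (Q | R)) = F xor T = T
Thus #2 is true.

#3: Formalization: (~R <-> ~U) nand ~P

~R = ~F = T
~U = ~T = F
~R <-> ~U = T <-> F = F
~P = ~T = F
(~R <-> ~U) nand ~P = F nand F = T
Thus #3 is true.

3 of the 3 statements are true.

3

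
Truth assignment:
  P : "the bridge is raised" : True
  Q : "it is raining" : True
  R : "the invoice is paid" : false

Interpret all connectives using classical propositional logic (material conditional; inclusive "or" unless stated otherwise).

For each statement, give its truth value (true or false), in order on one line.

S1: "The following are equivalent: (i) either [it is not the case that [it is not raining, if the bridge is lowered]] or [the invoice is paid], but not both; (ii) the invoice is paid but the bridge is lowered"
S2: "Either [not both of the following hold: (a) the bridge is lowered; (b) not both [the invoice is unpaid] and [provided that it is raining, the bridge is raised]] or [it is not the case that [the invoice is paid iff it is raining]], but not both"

S1: This is (~(~P -> ~Q) xor R) <-> (R & ~P).

~P = ~T = F
~Q = ~T = F
~P -> ~Q = F -> F = T
~(~P -> ~Q) = ~T = F
~(~P -> ~Q) xor R = F xor F = F
~P = ~T = F
R & ~P = F & F = F
(~(~P -> ~Q) xor R) <-> (R & ~P) = F <-> F = T
So S1 is true.

S2: In symbols: (~P nand (~R nand (Q -> P))) xor ~(R <-> Q)

~P = ~T = F
~R = ~F = T
Q -> P = T -> T = T
~R nand (Q -> P) = T nand T = F
~P nand (~R nand (Q -> P)) = F nand F = T
R <-> Q = F <-> T = F
~(R <-> Q) = ~F = T
(~P nand (~R nand (Q -> P))) xor ~(R <-> Q) = T xor T = F
Thus S2 is false.

S1 true, S2 false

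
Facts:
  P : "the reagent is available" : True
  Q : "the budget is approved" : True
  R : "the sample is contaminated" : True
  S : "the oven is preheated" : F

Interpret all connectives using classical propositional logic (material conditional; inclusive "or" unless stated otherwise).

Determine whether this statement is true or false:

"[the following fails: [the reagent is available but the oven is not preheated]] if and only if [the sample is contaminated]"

Values: P=True, S=False, R=True.
This is not (P and not S) iff R.

not S = not False = True
P and not S = True and True = True
not (P and not S) = not True = False
not (P and not S) iff R = False iff True = False

The statement is false.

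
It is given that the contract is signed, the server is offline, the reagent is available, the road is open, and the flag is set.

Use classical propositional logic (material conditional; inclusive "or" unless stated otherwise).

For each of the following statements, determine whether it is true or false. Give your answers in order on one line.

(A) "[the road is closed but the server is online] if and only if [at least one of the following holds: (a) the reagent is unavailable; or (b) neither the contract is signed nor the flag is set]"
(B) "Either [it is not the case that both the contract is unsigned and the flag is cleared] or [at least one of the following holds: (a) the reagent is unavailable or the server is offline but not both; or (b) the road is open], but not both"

Let S = "the road is closed" (F), Q = "the server is online" (F), R = "the reagent is available" (T), P = "the contract is signed" (T), U = "the flag is set" (T).

(A): Formalization: (S ∧ Q) ↔ (¬R ∨ (P ↓ U))

S ∧ Q = F ∧ F = F
¬R = ¬T = F
P ↓ U = T ↓ T = F
¬R ∨ (P ↓ U) = F ∨ F = F
(S ∧ Q) ↔ (¬R ∨ (P ↓ U)) = F ↔ F = T
Hence (A) is true.

(B): Parsed as (¬P ↑ ¬U) ⊕ ((¬R ⊕ ¬Q) ∨ ¬S)

¬P = ¬T = F
¬U = ¬T = F
¬P ↑ ¬U = F ↑ F = T
¬R = ¬T = F
¬Q = ¬F = T
¬R ⊕ ¬Q = F ⊕ T = T
¬S = ¬F = T
(¬R ⊕ ¬Q) ∨ ¬S = T ∨ T = T
(¬P ↑ ¬U) ⊕ ((¬R ⊕ ¬Q) ∨ ¬S) = T ⊕ T = F
Hence (B) is false.

(A) True, (B) False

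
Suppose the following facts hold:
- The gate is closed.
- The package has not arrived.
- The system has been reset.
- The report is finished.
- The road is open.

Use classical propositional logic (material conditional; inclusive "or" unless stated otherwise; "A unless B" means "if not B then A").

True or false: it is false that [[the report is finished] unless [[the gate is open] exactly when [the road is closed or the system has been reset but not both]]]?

Let Q = "the report is finished" (T), W = "the gate is open" (F), S = "the road is closed" (F), V = "the system has been reset" (T).
This is ¬(Q ∨ (W ↔ (S ⊕ V))).

S ⊕ V = F ⊕ T = T
W ↔ (S ⊕ V) = F ↔ T = F
Q ∨ (W ↔ (S ⊕ V)) = T ∨ F = T
¬(Q ∨ (W ↔ (S ⊕ V))) = ¬T = F

The statement is false.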